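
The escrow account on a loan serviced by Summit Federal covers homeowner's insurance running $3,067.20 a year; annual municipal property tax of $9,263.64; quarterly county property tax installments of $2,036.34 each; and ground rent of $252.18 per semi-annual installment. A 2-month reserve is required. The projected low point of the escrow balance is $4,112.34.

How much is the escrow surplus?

Homeowner's insurance — $3,067.20/yr
Municipal property tax — $9,263.64/yr
County property tax — $2,036.34 × 4 = $8,145.36/yr
Ground rent — $252.18 × 2 = $504.36/yr
Yearly total = $20,980.56
Base monthly escrow = $20,980.56 ÷ 12 = $1,748.38
Required cushion = 2 × $1,748.38 = $3,496.76
Excess over cushion: $4,112.34 − $3,496.76 = $615.58

$615.58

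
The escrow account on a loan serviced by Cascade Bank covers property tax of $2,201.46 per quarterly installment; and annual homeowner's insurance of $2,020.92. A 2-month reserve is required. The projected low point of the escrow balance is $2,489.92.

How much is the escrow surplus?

$685.46

Property tax: $2,201.46 × 4 = $8,805.84
Homeowner's insurance: $2,020.92
Yearly total = $10,826.76
Monthly = $10,826.76 / 12 = $902.23
Required cushion = 2 × $902.23 = $1,804.46
Surplus = $2,489.92 − $1,804.46 = $685.46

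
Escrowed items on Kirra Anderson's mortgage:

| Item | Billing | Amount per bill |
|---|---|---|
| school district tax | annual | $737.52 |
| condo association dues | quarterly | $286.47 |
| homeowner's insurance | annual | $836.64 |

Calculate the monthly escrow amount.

$226.67

School district tax: $737.52
Condo association dues: $286.47 × 4 = $1,145.88
Homeowner's insurance: $836.64
Yearly total = $2,720.04
Monthly = $2,720.04 / 12 = $226.67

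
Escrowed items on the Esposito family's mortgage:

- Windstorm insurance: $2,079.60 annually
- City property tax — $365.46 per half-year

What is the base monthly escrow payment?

$234.21

Windstorm insurance — $2,079.60 annually
City property tax — $365.46 × 2 = $730.92 annually
Total per year = $2,810.52
Base monthly escrow = $2,810.52 ÷ 12 = $234.21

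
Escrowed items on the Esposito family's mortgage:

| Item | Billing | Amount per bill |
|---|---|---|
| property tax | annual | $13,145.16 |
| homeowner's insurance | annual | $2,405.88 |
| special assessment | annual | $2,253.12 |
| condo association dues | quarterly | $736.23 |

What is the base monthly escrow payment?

$1,729.09

Property tax: $13,145.16/yr
Homeowner's insurance: $2,405.88/yr
Special assessment: $2,253.12/yr
Condo association dues: $736.23 × 4 = $2,944.92/yr
Yearly total = $20,749.08
Base monthly escrow = $20,749.08 ÷ 12 = $1,729.09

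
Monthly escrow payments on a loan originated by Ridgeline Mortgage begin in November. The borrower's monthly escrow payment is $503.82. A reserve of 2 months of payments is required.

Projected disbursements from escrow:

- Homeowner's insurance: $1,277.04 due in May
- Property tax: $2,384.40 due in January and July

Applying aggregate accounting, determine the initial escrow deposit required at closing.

Cushion = 2 × $503.82 = $1,007.64
Trial balance (start $0, +$503.82 each month, − disbursements):
  Nov: +$503.82 → $503.82
  Dec: +$503.82 → $1,007.64
  Jan: +$503.82 − $2,384.40 → -$872.94
  Feb: +$503.82 → -$369.12
  Mar: +$503.82 → $134.70
  Apr: +$503.82 → $638.52
  May: +$503.82 − $1,277.04 → -$134.70
  Jun: +$503.82 → $369.12
  Jul: +$503.82 − $2,384.40 → -$1,511.46
  Aug: +$503.82 → -$1,007.64
  Sep: +$503.82 → -$503.82
  Oct: +$503.82 → $0.00
Lowest trial balance = -$1,511.46 (Jul)
Initial deposit = cushion − low point = $1,007.64 − (-$1,511.46) = $2,519.10

$2,519.10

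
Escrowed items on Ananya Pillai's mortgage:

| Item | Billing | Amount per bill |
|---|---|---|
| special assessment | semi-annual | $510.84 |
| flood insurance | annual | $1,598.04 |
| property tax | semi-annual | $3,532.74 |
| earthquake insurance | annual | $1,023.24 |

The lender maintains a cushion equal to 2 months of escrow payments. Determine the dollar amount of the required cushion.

Special assessment: $510.84 × 2 = $1,021.68/yr
Flood insurance: $1,598.04/yr
Property tax: $3,532.74 × 2 = $7,065.48/yr
Earthquake insurance: $1,023.24/yr
Total per year = $10,708.44
Base monthly escrow = $10,708.44 ÷ 12 = $892.37
Required cushion = 2 × $892.37 = $1,784.74

$1,784.74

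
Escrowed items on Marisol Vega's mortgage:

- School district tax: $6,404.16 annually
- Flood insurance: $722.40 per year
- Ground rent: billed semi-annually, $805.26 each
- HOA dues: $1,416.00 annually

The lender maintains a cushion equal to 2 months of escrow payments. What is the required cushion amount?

$1,692.18

School district tax — $6,404.16
Flood insurance — $722.40
Ground rent — $805.26 × 2 = $1,610.52
HOA dues — $1,416.00
Total per year = $10,153.08
Monthly = $10,153.08 ÷ 12 = $846.09
Required cushion = 2 × $846.09 = $1,692.18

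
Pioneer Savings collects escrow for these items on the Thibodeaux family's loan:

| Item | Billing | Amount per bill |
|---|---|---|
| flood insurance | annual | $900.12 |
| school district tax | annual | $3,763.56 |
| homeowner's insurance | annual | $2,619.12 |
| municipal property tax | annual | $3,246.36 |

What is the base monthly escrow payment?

Flood insurance: $900.12 per year
School district tax: $3,763.56 per year
Homeowner's insurance: $2,619.12 per year
Municipal property tax: $3,246.36 per year
Annual escrow total = $900.12 + $3,763.56 + $2,619.12 + $3,246.36 = $10,529.16
Monthly = $10,529.16 / 12 = $877.43

$877.43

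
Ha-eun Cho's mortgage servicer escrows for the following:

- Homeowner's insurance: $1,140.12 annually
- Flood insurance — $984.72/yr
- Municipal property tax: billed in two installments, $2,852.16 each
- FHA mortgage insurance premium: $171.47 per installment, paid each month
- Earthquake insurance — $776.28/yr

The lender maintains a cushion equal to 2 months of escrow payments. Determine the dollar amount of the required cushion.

Homeowner's insurance — $1,140.12
Flood insurance — $984.72
Municipal property tax — $2,852.16 × 2 = $5,704.32
FHA mortgage insurance premium — $171.47 × 12 = $2,057.64
Earthquake insurance — $776.28
Combined annual = $10,663.08
Monthly = $10,663.08 ÷ 12 = $888.59
Required cushion = 2 × $888.59 = $1,777.18

$1,777.18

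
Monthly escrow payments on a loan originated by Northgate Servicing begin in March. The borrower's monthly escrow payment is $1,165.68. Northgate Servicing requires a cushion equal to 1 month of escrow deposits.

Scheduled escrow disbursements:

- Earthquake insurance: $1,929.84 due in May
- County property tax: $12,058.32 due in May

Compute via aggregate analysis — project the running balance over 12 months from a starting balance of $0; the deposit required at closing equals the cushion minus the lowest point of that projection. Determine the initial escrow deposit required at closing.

$11,656.80

Cushion = 1 × $1,165.68 = $1,165.68
Trial balance (start $0, +$1,165.68 each month, − disbursements):
  Mar: +$1,165.68 → $1,165.68
  Apr: +$1,165.68 → $2,331.36
  May: +$1,165.68 − $13,988.16 → -$10,491.12
  Jun: +$1,165.68 → -$9,325.44
  Jul: +$1,165.68 → -$8,159.76
  Aug: +$1,165.68 → -$6,994.08
  Sep: +$1,165.68 → -$5,828.40
  Oct: +$1,165.68 → -$4,662.72
  Nov: +$1,165.68 → -$3,497.04
  Dec: +$1,165.68 → -$2,331.36
  Jan: +$1,165.68 → -$1,165.68
  Feb: +$1,165.68 → $0.00
Lowest trial balance = -$10,491.12 (May)
Initial deposit = cushion − low point = $1,165.68 − (-$10,491.12) = $11,656.80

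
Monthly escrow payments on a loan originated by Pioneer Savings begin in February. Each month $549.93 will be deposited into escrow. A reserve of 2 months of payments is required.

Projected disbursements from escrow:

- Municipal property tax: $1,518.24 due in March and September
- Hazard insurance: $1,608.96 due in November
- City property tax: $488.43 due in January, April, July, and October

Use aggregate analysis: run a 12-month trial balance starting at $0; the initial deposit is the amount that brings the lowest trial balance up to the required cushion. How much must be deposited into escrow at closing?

$1,711.29

Cushion = 2 × $549.93 = $1,099.86
Trial balance (start $0, +$549.93 each month, − disbursements):
  Feb: +$549.93 → $549.93
  Mar: +$549.93 − $1,518.24 → -$418.38
  Apr: +$549.93 − $488.43 → -$356.88
  May: +$549.93 → $193.05
  Jun: +$549.93 → $742.98
  Jul: +$549.93 − $488.43 → $804.48
  Aug: +$549.93 → $1,354.41
  Sep: +$549.93 − $1,518.24 → $386.10
  Oct: +$549.93 − $488.43 → $447.60
  Nov: +$549.93 − $1,608.96 → -$611.43
  Dec: +$549.93 → -$61.50
  Jan: +$549.93 − $488.43 → $0.00
Lowest trial balance = -$611.43 (Nov)
Initial deposit = cushion − low point = $1,099.86 − (-$611.43) = $1,711.29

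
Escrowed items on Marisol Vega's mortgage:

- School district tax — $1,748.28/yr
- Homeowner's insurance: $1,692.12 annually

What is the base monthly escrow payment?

School district tax — $1,748.28/yr
Homeowner's insurance — $1,692.12/yr
Annual escrow total = $3,440.40
Base monthly escrow = $3,440.40 / 12 = $286.70

$286.70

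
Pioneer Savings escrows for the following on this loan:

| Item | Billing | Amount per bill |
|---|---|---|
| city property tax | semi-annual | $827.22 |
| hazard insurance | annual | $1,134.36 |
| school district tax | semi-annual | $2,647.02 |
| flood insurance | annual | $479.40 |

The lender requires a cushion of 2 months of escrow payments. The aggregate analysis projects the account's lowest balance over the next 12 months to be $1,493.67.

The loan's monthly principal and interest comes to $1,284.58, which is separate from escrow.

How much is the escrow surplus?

City property tax: $827.22 × 2 = $1,654.44/yr
Hazard insurance: $1,134.36/yr
School district tax: $2,647.02 × 2 = $5,294.04/yr
Flood insurance: $479.40/yr
Total per year = $1,654.44 + $1,134.36 + $5,294.04 + $479.40 = $8,562.24
Per month = $8,562.24 ÷ 12 = $713.52
Required reserve = 2 × $713.52 = $1,427.04
Surplus = $1,493.67 − $1,427.04 = $66.63

$66.63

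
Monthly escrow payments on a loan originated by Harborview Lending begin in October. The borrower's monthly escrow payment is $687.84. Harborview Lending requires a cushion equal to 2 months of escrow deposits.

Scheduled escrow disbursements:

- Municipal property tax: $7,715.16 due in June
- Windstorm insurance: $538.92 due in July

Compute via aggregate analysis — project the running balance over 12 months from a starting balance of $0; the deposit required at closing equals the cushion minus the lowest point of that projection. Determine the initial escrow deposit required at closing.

Cushion = 2 × $687.84 = $1,375.68
Trial balance (start $0, +$687.84 each month, − disbursements):
  Oct: +$687.84 → $687.84
  Nov: +$687.84 → $1,375.68
  Dec: +$687.84 → $2,063.52
  Jan: +$687.84 → $2,751.36
  Feb: +$687.84 → $3,439.20
  Mar: +$687.84 → $4,127.04
  Apr: +$687.84 → $4,814.88
  May: +$687.84 → $5,502.72
  Jun: +$687.84 − $7,715.16 → -$1,524.60
  Jul: +$687.84 − $538.92 → -$1,375.68
  Aug: +$687.84 → -$687.84
  Sep: +$687.84 → $0.00
Lowest trial balance = -$1,524.60 (Jun)
Initial deposit = cushion − low point = $1,375.68 − (-$1,524.60) = $2,900.28

$2,900.28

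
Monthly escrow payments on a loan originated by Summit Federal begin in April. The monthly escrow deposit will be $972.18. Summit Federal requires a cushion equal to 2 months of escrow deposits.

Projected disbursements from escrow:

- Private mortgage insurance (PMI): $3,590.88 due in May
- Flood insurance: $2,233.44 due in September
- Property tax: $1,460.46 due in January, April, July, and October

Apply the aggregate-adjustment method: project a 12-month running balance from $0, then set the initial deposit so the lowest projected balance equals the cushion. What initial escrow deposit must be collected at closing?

$5,344.80

Cushion = 2 × $972.18 = $1,944.36
Trial balance (start $0, +$972.18 each month, − disbursements):
  Apr: +$972.18 − $1,460.46 → -$488.28
  May: +$972.18 − $3,590.88 → -$3,106.98
  Jun: +$972.18 → -$2,134.80
  Jul: +$972.18 − $1,460.46 → -$2,623.08
  Aug: +$972.18 → -$1,650.90
  Sep: +$972.18 − $2,233.44 → -$2,912.16
  Oct: +$972.18 − $1,460.46 → -$3,400.44
  Nov: +$972.18 → -$2,428.26
  Dec: +$972.18 → -$1,456.08
  Jan: +$972.18 − $1,460.46 → -$1,944.36
  Feb: +$972.18 → -$972.18
  Mar: +$972.18 → $0.00
Lowest trial balance = -$3,400.44 (Oct)
Initial deposit = cushion − low point = $1,944.36 − (-$3,400.44) = $5,344.80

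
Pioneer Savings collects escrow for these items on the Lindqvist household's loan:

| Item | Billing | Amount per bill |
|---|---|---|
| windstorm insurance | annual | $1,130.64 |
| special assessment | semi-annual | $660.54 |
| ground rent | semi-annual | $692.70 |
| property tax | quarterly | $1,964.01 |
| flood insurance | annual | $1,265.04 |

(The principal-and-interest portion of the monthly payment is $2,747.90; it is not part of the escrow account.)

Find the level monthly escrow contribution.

Windstorm insurance = $1,130.64 annually
Special assessment = $660.54 × 2 = $1,321.08 annually
Ground rent = $692.70 × 2 = $1,385.40 annually
Property tax = $1,964.01 × 4 = $7,856.04 annually
Flood insurance = $1,265.04 annually
Total per year = $1,130.64 + $1,321.08 + $1,385.40 + $7,856.04 + $1,265.04 = $12,958.20
Per month = $12,958.20 ÷ 12 = $1,079.85

$1,079.85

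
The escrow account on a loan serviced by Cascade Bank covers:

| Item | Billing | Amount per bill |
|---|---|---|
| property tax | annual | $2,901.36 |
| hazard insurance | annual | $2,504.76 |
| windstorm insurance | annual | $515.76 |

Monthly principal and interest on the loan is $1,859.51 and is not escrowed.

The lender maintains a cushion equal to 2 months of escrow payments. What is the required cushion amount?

Property tax — $2,901.36 per year
Hazard insurance — $2,504.76 per year
Windstorm insurance — $515.76 per year
Combined annual = $5,921.88
Base monthly escrow = $5,921.88 / 12 = $493.49
Required cushion = 2 × $493.49 = $986.98

$986.98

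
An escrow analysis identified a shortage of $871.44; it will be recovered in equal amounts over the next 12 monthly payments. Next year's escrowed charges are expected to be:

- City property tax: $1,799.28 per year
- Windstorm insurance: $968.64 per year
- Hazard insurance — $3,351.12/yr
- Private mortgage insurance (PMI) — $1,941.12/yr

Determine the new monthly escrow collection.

City property tax = $1,799.28/yr
Windstorm insurance = $968.64/yr
Hazard insurance = $3,351.12/yr
Private mortgage insurance (PMI) = $1,941.12/yr
Total per year = $1,799.28 + $968.64 + $3,351.12 + $1,941.12 = $8,060.16
Monthly = $8,060.16 ÷ 12 = $671.68
Shortage spread = $871.44 / 12 = $72.62/mo
Adjusted monthly = $671.68 + $72.62 = $744.30

$744.30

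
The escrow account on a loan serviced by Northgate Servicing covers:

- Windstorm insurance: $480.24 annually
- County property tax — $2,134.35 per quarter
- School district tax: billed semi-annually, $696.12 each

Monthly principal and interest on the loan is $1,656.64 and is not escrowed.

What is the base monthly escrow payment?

Windstorm insurance — $480.24/yr
County property tax — $2,134.35 × 4 = $8,537.40/yr
School district tax — $696.12 × 2 = $1,392.24/yr
Total annual escrow = $10,409.88
Base monthly escrow = $10,409.88 / 12 = $867.49

$867.49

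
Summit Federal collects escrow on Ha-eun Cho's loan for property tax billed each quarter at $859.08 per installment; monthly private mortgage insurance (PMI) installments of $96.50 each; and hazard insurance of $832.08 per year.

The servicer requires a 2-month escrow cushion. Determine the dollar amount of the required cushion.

$904.40

Property tax — $859.08 × 4 = $3,436.32/yr
Private mortgage insurance (PMI) — $96.50 × 12 = $1,158.00/yr
Hazard insurance — $832.08/yr
Total per year = $3,436.32 + $1,158.00 + $832.08 = $5,426.40
Monthly = $5,426.40 ÷ 12 = $452.20
Required cushion = 2 × $452.20 = $904.40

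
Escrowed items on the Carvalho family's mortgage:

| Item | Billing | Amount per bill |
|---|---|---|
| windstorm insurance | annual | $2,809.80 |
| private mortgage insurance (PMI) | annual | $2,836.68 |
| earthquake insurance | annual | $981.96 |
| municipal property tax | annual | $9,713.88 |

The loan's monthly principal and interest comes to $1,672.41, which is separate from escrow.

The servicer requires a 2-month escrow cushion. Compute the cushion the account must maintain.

Windstorm insurance: $2,809.80/yr
Private mortgage insurance (PMI): $2,836.68/yr
Earthquake insurance: $981.96/yr
Municipal property tax: $9,713.88/yr
Yearly total = $16,342.32
Monthly escrow = $16,342.32 ÷ 12 = $1,361.86
Required cushion = 2 × $1,361.86 = $2,723.72

$2,723.72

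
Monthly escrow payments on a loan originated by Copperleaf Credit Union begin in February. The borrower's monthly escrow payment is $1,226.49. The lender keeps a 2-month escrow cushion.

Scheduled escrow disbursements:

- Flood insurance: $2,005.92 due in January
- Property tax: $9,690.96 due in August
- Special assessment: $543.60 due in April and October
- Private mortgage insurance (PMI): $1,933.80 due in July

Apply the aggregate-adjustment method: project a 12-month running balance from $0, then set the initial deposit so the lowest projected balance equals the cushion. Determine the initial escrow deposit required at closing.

Cushion = 2 × $1,226.49 = $2,452.98
Trial balance (start $0, +$1,226.49 each month, − disbursements):
  Feb: +$1,226.49 → $1,226.49
  Mar: +$1,226.49 → $2,452.98
  Apr: +$1,226.49 − $543.60 → $3,135.87
  May: +$1,226.49 → $4,362.36
  Jun: +$1,226.49 → $5,588.85
  Jul: +$1,226.49 − $1,933.80 → $4,881.54
  Aug: +$1,226.49 − $9,690.96 → -$3,582.93
  Sep: +$1,226.49 → -$2,356.44
  Oct: +$1,226.49 − $543.60 → -$1,673.55
  Nov: +$1,226.49 → -$447.06
  Dec: +$1,226.49 → $779.43
  Jan: +$1,226.49 − $2,005.92 → $0.00
Lowest trial balance = -$3,582.93 (Aug)
Initial deposit = cushion − low point = $2,452.98 − (-$3,582.93) = $6,035.91

$6,035.91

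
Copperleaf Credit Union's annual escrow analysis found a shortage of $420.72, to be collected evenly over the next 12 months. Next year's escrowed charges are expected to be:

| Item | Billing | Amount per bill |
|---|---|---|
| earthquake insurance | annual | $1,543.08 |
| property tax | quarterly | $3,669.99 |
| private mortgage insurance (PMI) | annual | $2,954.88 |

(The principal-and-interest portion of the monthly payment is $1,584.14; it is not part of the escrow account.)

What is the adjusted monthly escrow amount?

Earthquake insurance — $1,543.08/yr
Property tax — $3,669.99 × 4 = $14,679.96/yr
Private mortgage insurance (PMI) — $2,954.88/yr
Total per year = $1,543.08 + $14,679.96 + $2,954.88 = $19,177.92
Monthly escrow = $19,177.92 / 12 = $1,598.16
Monthly shortage recovery: $420.72 / 12 = $35.06
Adjusted monthly = $1,598.16 + $35.06 = $1,633.22

$1,633.22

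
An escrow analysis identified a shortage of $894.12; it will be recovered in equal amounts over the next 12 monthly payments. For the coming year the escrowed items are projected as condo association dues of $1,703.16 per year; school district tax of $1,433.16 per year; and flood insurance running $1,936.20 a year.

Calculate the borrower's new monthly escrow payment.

Condo association dues = $1,703.16 per year
School district tax = $1,433.16 per year
Flood insurance = $1,936.20 per year
Yearly total = $1,703.16 + $1,433.16 + $1,936.20 = $5,072.52
Per month = $5,072.52 / 12 = $422.71
Shortage per month = $894.12 / 12 = $74.51
Adjusted monthly = $422.71 + $74.51 = $497.22

$497.22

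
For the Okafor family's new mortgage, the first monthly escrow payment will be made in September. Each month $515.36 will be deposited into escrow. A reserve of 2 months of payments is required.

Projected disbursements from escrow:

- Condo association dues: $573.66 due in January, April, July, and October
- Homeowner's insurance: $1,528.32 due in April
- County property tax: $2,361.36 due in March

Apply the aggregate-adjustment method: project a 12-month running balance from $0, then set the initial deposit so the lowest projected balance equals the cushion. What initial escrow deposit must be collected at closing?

$2,518.50

Cushion = 2 × $515.36 = $1,030.72
Trial balance (start $0, +$515.36 each month, − disbursements):
  Sep: +$515.36 → $515.36
  Oct: +$515.36 − $573.66 → $457.06
  Nov: +$515.36 → $972.42
  Dec: +$515.36 → $1,487.78
  Jan: +$515.36 − $573.66 → $1,429.48
  Feb: +$515.36 → $1,944.84
  Mar: +$515.36 − $2,361.36 → $98.84
  Apr: +$515.36 − $2,101.98 → -$1,487.78
  May: +$515.36 → -$972.42
  Jun: +$515.36 → -$457.06
  Jul: +$515.36 − $573.66 → -$515.36
  Aug: +$515.36 → $0.00
Lowest trial balance = -$1,487.78 (Apr)
Initial deposit = cushion − low point = $1,030.72 − (-$1,487.78) = $2,518.50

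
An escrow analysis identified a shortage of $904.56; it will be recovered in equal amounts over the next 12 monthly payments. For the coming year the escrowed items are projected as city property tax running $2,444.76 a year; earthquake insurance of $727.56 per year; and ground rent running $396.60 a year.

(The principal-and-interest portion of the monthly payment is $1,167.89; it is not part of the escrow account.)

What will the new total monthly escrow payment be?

City property tax = $2,444.76 per year
Earthquake insurance = $727.56 per year
Ground rent = $396.60 per year
Total per year = $2,444.76 + $727.56 + $396.60 = $3,568.92
Monthly = $3,568.92 ÷ 12 = $297.41
Monthly shortage recovery: $904.56 ÷ 12 = $75.38
Adjusted monthly = $297.41 + $75.38 = $372.79

$372.79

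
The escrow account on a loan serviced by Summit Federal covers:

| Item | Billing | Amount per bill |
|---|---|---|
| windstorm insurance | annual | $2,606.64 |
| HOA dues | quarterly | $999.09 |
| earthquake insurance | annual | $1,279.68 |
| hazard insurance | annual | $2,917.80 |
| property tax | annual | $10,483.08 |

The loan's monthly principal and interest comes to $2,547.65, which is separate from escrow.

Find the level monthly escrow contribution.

Windstorm insurance = $2,606.64 per year
HOA dues = $999.09 × 4 = $3,996.36 per year
Earthquake insurance = $1,279.68 per year
Hazard insurance = $2,917.80 per year
Property tax = $10,483.08 per year
Total per year = $2,606.64 + $3,996.36 + $1,279.68 + $2,917.80 + $10,483.08 = $21,283.56
Monthly escrow = $21,283.56 ÷ 12 = $1,773.63

$1,773.63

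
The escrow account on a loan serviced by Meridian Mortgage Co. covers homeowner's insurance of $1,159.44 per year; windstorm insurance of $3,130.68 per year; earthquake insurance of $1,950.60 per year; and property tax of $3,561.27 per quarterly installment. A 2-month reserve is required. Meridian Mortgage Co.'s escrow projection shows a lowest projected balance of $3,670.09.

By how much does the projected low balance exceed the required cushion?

Homeowner's insurance = $1,159.44/yr
Windstorm insurance = $3,130.68/yr
Earthquake insurance = $1,950.60/yr
Property tax = $3,561.27 × 4 = $14,245.08/yr
Total per year = $1,159.44 + $3,130.68 + $1,950.60 + $14,245.08 = $20,485.80
Monthly = $20,485.80 / 12 = $1,707.15
Cushion = 2 × $1,707.15 = $3,414.30
Surplus = $3,670.09 − $3,414.30 = $255.79

$255.79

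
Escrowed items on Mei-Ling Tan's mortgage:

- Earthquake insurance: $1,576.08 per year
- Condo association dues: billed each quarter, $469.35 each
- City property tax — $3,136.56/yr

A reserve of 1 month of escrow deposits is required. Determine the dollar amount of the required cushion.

Earthquake insurance — $1,576.08/yr
Condo association dues — $469.35 × 4 = $1,877.40/yr
City property tax — $3,136.56/yr
Yearly total = $1,576.08 + $1,877.40 + $3,136.56 = $6,590.04
Base monthly escrow = $6,590.04 / 12 = $549.17
Required cushion = 1 × $549.17 = $549.17

$549.17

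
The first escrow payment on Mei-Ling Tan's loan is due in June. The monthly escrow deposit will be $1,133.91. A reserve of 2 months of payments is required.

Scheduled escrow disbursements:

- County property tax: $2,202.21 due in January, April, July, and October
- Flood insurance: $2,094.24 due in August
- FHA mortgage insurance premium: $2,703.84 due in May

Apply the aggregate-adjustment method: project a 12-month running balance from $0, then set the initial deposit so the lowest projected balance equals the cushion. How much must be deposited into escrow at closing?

$3,162.54

Cushion = 2 × $1,133.91 = $2,267.82
Trial balance (start $0, +$1,133.91 each month, − disbursements):
  Jun: +$1,133.91 → $1,133.91
  Jul: +$1,133.91 − $2,202.21 → $65.61
  Aug: +$1,133.91 − $2,094.24 → -$894.72
  Sep: +$1,133.91 → $239.19
  Oct: +$1,133.91 − $2,202.21 → -$829.11
  Nov: +$1,133.91 → $304.80
  Dec: +$1,133.91 → $1,438.71
  Jan: +$1,133.91 − $2,202.21 → $370.41
  Feb: +$1,133.91 → $1,504.32
  Mar: +$1,133.91 → $2,638.23
  Apr: +$1,133.91 − $2,202.21 → $1,569.93
  May: +$1,133.91 − $2,703.84 → $0.00
Lowest trial balance = -$894.72 (Aug)
Initial deposit = cushion − low point = $2,267.82 − (-$894.72) = $3,162.54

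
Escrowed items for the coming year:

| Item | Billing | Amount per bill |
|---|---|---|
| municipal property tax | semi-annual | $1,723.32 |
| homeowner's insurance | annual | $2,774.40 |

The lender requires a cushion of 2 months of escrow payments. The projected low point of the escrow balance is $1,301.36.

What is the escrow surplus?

$264.52

Municipal property tax = $1,723.32 × 2 = $3,446.64 per year
Homeowner's insurance = $2,774.40 per year
Total annual escrow = $3,446.64 + $2,774.40 = $6,221.04
Per month = $6,221.04 / 12 = $518.42
Required reserve = 2 × $518.42 = $1,036.84
Surplus = $1,301.36 − $1,036.84 = $264.52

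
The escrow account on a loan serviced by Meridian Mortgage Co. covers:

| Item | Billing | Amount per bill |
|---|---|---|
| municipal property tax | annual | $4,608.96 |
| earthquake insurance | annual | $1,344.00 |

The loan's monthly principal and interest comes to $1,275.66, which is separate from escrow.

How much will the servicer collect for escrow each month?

Municipal property tax — $4,608.96/yr
Earthquake insurance — $1,344.00/yr
Annual escrow total = $4,608.96 + $1,344.00 = $5,952.96
Base monthly escrow = $5,952.96 ÷ 12 = $496.08

$496.08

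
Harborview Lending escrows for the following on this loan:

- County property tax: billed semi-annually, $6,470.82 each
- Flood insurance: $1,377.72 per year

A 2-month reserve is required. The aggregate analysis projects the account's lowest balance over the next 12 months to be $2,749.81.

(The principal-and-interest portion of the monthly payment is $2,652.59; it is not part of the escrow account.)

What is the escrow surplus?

County property tax — $6,470.82 × 2 = $12,941.64 annually
Flood insurance — $1,377.72 annually
Total per year = $12,941.64 + $1,377.72 = $14,319.36
Base monthly escrow = $14,319.36 ÷ 12 = $1,193.28
Cushion = 2 × $1,193.28 = $2,386.56
Excess over cushion: $2,749.81 − $2,386.56 = $363.25

$363.25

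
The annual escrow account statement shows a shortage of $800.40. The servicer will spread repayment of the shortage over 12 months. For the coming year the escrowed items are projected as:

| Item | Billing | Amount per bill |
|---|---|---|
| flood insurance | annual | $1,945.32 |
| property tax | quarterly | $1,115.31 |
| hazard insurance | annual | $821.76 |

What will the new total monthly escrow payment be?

$669.06

Flood insurance = $1,945.32
Property tax = $1,115.31 × 4 = $4,461.24
Hazard insurance = $821.76
Total per year = $1,945.32 + $4,461.24 + $821.76 = $7,228.32
Base monthly escrow = $7,228.32 / 12 = $602.36
Shortage per month = $800.40 ÷ 12 = $66.70
Adjusted monthly = $602.36 + $66.70 = $669.06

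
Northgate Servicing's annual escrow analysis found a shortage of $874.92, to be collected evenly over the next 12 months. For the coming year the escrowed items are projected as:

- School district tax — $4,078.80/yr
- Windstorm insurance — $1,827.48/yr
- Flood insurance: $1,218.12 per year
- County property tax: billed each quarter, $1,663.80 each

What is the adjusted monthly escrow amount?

School district tax — $4,078.80/yr
Windstorm insurance — $1,827.48/yr
Flood insurance — $1,218.12/yr
County property tax — $1,663.80 × 4 = $6,655.20/yr
Yearly total = $4,078.80 + $1,827.48 + $1,218.12 + $6,655.20 = $13,779.60
Monthly escrow = $13,779.60 / 12 = $1,148.30
Shortage per month = $874.92 ÷ 12 = $72.91
Adjusted monthly = $1,148.30 + $72.91 = $1,221.21

$1,221.21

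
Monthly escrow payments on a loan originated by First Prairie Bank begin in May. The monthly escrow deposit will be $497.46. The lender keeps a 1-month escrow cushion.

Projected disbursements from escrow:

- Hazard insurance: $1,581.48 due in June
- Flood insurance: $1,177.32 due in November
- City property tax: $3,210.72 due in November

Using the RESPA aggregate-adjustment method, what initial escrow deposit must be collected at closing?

$2,984.76

Cushion = 1 × $497.46 = $497.46
Trial balance (start $0, +$497.46 each month, − disbursements):
  May: +$497.46 → $497.46
  Jun: +$497.46 − $1,581.48 → -$586.56
  Jul: +$497.46 → -$89.10
  Aug: +$497.46 → $408.36
  Sep: +$497.46 → $905.82
  Oct: +$497.46 → $1,403.28
  Nov: +$497.46 − $4,388.04 → -$2,487.30
  Dec: +$497.46 → -$1,989.84
  Jan: +$497.46 → -$1,492.38
  Feb: +$497.46 → -$994.92
  Mar: +$497.46 → -$497.46
  Apr: +$497.46 → $0.00
Lowest trial balance = -$2,487.30 (Nov)
Initial deposit = cushion − low point = $497.46 − (-$2,487.30) = $2,984.76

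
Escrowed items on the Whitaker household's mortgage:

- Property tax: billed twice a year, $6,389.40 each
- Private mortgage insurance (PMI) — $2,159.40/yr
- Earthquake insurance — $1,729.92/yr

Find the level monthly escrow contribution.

Property tax: $6,389.40 × 2 = $12,778.80 per year
Private mortgage insurance (PMI): $2,159.40 per year
Earthquake insurance: $1,729.92 per year
Total annual escrow = $12,778.80 + $2,159.40 + $1,729.92 = $16,668.12
Monthly escrow = $16,668.12 ÷ 12 = $1,389.01

$1,389.01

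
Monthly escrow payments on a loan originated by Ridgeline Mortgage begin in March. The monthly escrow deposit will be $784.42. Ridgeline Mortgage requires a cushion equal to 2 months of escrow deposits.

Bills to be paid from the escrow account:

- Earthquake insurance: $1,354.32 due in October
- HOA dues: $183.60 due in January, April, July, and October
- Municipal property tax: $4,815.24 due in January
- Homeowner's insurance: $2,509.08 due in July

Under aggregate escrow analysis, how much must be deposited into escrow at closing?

$2,353.26

Cushion = 2 × $784.42 = $1,568.84
Trial balance (start $0, +$784.42 each month, − disbursements):
  Mar: +$784.42 → $784.42
  Apr: +$784.42 − $183.60 → $1,385.24
  May: +$784.42 → $2,169.66
  Jun: +$784.42 → $2,954.08
  Jul: +$784.42 − $2,692.68 → $1,045.82
  Aug: +$784.42 → $1,830.24
  Sep: +$784.42 → $2,614.66
  Oct: +$784.42 − $1,537.92 → $1,861.16
  Nov: +$784.42 → $2,645.58
  Dec: +$784.42 → $3,430.00
  Jan: +$784.42 − $4,998.84 → -$784.42
  Feb: +$784.42 → $0.00
Lowest trial balance = -$784.42 (Jan)
Initial deposit = cushion − low point = $1,568.84 − (-$784.42) = $2,353.26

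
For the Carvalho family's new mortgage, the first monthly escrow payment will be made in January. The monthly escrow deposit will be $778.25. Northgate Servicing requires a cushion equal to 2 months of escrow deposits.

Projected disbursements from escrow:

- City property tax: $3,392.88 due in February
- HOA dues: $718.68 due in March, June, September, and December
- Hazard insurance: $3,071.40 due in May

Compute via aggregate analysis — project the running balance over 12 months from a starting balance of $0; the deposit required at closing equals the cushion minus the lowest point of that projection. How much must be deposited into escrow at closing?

Cushion = 2 × $778.25 = $1,556.50
Trial balance (start $0, +$778.25 each month, − disbursements):
  Jan: +$778.25 → $778.25
  Feb: +$778.25 − $3,392.88 → -$1,836.38
  Mar: +$778.25 − $718.68 → -$1,776.81
  Apr: +$778.25 → -$998.56
  May: +$778.25 − $3,071.40 → -$3,291.71
  Jun: +$778.25 − $718.68 → -$3,232.14
  Jul: +$778.25 → -$2,453.89
  Aug: +$778.25 → -$1,675.64
  Sep: +$778.25 − $718.68 → -$1,616.07
  Oct: +$778.25 → -$837.82
  Nov: +$778.25 → -$59.57
  Dec: +$778.25 − $718.68 → $0.00
Lowest trial balance = -$3,291.71 (May)
Initial deposit = cushion − low point = $1,556.50 − (-$3,291.71) = $4,848.21

$4,848.21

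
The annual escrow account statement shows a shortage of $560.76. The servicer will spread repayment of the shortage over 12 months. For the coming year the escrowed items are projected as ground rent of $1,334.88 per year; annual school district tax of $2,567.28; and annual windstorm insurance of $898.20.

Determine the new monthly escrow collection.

$446.76

Ground rent = $1,334.88/yr
School district tax = $2,567.28/yr
Windstorm insurance = $898.20/yr
Total annual escrow = $1,334.88 + $2,567.28 + $898.20 = $4,800.36
Per month = $4,800.36 / 12 = $400.03
Monthly shortage recovery: $560.76 ÷ 12 = $46.73
New monthly escrow = $400.03 + $46.73 = $446.76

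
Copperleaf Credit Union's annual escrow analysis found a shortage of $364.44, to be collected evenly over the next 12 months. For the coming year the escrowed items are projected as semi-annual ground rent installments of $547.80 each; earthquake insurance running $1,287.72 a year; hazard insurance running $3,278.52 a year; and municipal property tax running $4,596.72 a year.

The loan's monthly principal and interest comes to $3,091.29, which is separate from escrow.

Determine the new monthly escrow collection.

$885.25

Ground rent = $547.80 × 2 = $1,095.60
Earthquake insurance = $1,287.72
Hazard insurance = $3,278.52
Municipal property tax = $4,596.72
Total per year = $10,258.56
Base monthly escrow = $10,258.56 ÷ 12 = $854.88
Shortage spread = $364.44 / 12 = $30.37/mo
New monthly escrow = $854.88 + $30.37 = $885.25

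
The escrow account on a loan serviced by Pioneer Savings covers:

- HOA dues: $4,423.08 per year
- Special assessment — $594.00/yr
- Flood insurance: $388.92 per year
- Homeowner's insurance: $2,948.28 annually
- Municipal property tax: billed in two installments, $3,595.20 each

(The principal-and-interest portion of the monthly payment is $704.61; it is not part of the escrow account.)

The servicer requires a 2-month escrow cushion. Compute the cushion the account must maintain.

HOA dues = $4,423.08
Special assessment = $594.00
Flood insurance = $388.92
Homeowner's insurance = $2,948.28
Municipal property tax = $3,595.20 × 2 = $7,190.40
Total annual escrow = $4,423.08 + $594.00 + $388.92 + $2,948.28 + $7,190.40 = $15,544.68
Per month = $15,544.68 ÷ 12 = $1,295.39
Required cushion = 2 × $1,295.39 = $2,590.78

$2,590.78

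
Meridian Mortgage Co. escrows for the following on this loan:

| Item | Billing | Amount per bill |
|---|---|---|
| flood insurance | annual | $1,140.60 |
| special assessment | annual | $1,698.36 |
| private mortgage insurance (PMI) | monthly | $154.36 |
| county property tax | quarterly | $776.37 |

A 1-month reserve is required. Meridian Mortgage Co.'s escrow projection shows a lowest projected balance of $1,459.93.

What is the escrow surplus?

Flood insurance = $1,140.60
Special assessment = $1,698.36
Private mortgage insurance (PMI) = $154.36 × 12 = $1,852.32
County property tax = $776.37 × 4 = $3,105.48
Combined annual = $1,140.60 + $1,698.36 + $1,852.32 + $3,105.48 = $7,796.76
Base monthly escrow = $7,796.76 / 12 = $649.73
Required reserve = 1 × $649.73 = $649.73
Excess over cushion: $1,459.93 − $649.73 = $810.20

$810.20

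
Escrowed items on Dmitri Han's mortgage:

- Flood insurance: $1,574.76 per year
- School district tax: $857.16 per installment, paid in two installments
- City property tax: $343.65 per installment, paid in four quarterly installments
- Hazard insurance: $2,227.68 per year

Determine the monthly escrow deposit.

$574.28

Flood insurance: $1,574.76
School district tax: $857.16 × 2 = $1,714.32
City property tax: $343.65 × 4 = $1,374.60
Hazard insurance: $2,227.68
Total per year = $1,574.76 + $1,714.32 + $1,374.60 + $2,227.68 = $6,891.36
Per month = $6,891.36 / 12 = $574.28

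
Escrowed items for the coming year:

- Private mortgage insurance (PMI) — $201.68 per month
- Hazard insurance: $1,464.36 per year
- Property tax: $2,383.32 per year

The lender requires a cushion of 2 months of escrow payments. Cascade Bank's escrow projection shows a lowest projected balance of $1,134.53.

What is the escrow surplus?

$89.89

Private mortgage insurance (PMI) = $201.68 × 12 = $2,420.16
Hazard insurance = $1,464.36
Property tax = $2,383.32
Total per year = $2,420.16 + $1,464.36 + $2,383.32 = $6,267.84
Monthly escrow = $6,267.84 / 12 = $522.32
Cushion = 2 × $522.32 = $1,044.64
Surplus = $1,134.53 − $1,044.64 = $89.89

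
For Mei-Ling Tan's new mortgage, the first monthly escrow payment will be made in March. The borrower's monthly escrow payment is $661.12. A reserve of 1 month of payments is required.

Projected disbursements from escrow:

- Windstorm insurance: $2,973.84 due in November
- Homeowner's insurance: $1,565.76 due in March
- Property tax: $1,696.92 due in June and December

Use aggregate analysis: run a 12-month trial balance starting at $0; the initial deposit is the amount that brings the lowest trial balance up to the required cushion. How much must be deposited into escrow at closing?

Cushion = 1 × $661.12 = $661.12
Trial balance (start $0, +$661.12 each month, − disbursements):
  Mar: +$661.12 − $1,565.76 → -$904.64
  Apr: +$661.12 → -$243.52
  May: +$661.12 → $417.60
  Jun: +$661.12 − $1,696.92 → -$618.20
  Jul: +$661.12 → $42.92
  Aug: +$661.12 → $704.04
  Sep: +$661.12 → $1,365.16
  Oct: +$661.12 → $2,026.28
  Nov: +$661.12 − $2,973.84 → -$286.44
  Dec: +$661.12 − $1,696.92 → -$1,322.24
  Jan: +$661.12 → -$661.12
  Feb: +$661.12 → $0.00
Lowest trial balance = -$1,322.24 (Dec)
Initial deposit = cushion − low point = $661.12 − (-$1,322.24) = $1,983.36

$1,983.36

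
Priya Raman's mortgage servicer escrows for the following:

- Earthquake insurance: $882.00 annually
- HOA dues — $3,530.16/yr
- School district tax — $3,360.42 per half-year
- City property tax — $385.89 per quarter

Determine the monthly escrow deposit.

Earthquake insurance = $882.00 annually
HOA dues = $3,530.16 annually
School district tax = $3,360.42 × 2 = $6,720.84 annually
City property tax = $385.89 × 4 = $1,543.56 annually
Combined annual = $12,676.56
Monthly escrow = $12,676.56 / 12 = $1,056.38

$1,056.38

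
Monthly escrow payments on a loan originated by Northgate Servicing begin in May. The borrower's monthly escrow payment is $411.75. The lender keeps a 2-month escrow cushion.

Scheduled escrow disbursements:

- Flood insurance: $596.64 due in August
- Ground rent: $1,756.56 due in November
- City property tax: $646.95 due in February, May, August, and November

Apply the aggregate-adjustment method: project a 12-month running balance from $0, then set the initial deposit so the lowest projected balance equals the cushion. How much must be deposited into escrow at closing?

$2,235.30

Cushion = 2 × $411.75 = $823.50
Trial balance (start $0, +$411.75 each month, − disbursements):
  May: +$411.75 − $646.95 → -$235.20
  Jun: +$411.75 → $176.55
  Jul: +$411.75 → $588.30
  Aug: +$411.75 − $1,243.59 → -$243.54
  Sep: +$411.75 → $168.21
  Oct: +$411.75 → $579.96
  Nov: +$411.75 − $2,403.51 → -$1,411.80
  Dec: +$411.75 → -$1,000.05
  Jan: +$411.75 → -$588.30
  Feb: +$411.75 − $646.95 → -$823.50
  Mar: +$411.75 → -$411.75
  Apr: +$411.75 → $0.00
Lowest trial balance = -$1,411.80 (Nov)
Initial deposit = cushion − low point = $823.50 − (-$1,411.80) = $2,235.30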